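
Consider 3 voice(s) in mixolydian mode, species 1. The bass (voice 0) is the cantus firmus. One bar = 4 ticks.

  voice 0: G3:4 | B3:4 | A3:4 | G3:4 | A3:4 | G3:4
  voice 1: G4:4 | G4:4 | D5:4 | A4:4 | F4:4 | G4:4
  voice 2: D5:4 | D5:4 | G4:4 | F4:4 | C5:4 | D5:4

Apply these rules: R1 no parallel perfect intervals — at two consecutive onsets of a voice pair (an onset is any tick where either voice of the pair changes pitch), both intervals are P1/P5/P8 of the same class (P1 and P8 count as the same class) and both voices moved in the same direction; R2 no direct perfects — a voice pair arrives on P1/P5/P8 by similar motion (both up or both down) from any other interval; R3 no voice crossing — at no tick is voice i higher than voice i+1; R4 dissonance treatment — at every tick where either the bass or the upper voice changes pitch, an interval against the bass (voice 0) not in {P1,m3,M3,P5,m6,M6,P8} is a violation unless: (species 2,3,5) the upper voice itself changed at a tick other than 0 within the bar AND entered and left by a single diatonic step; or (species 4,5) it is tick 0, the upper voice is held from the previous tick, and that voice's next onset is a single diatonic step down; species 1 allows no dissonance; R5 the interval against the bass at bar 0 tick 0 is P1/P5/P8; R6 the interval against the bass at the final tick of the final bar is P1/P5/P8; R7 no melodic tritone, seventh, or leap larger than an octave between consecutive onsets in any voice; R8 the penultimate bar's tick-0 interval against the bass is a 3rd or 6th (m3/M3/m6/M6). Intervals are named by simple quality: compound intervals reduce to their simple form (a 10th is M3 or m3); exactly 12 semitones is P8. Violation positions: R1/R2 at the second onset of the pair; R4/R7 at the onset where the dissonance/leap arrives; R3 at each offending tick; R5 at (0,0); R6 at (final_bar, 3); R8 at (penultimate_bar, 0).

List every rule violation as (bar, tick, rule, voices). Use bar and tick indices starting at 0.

bar 0: v0=G3 v1=G4 v2=D5 downbeat P5
bar 1: v0=B3 v1=G4 v2=D5 downbeat m3
bar 2: v0=A3 v1=D5 v2=G4 downbeat m7
bar 3: v0=G3 v1=A4 v2=F4 downbeat m7
bar 4: v0=A3 v1=F4 v2=C5 downbeat m3
bar 5: v0=G3 v1=G4 v2=D5 downbeat P5
  -> R3 @ bar 2 tick 0 v(1, 2): D5 above G4
  -> R4 @ bar 2 tick 0 v(0, 1): A3/D5 P4 untreated
  -> R4 @ bar 2 tick 0 v(0, 2): A3/G4 m7 untreated
  -> R3 @ bar 2 tick 1 v(1, 2): D5 above G4
  -> R3 @ bar 2 tick 2 v(1, 2): D5 above G4
  -> R3 @ bar 2 tick 3 v(1, 2): D5 above G4
  -> R3 @ bar 3 tick 0 v(1, 2): A4 above F4
  -> R4 @ bar 3 tick 0 v(0, 1): G3/A4 M2 untreated
  -> R4 @ bar 3 tick 0 v(0, 2): G3/F4 m7 untreated
  -> R3 @ bar 3 tick 1 v(1, 2): A4 above F4
  -> R3 @ bar 3 tick 2 v(1, 2): A4 above F4
  -> R3 @ bar 3 tick 3 v(1, 2): A4 above F4
  -> R1 @ bar 5 tick 0 v(1, 2): F4/C5 P5 -> G4/D5 P5 similar

(2, 0, R3, (1, 2))
(2, 0, R4, (0, 1))
(2, 0, R4, (0, 2))
(2, 1, R3, (1, 2))
(2, 2, R3, (1, 2))
(2, 3, R3, (1, 2))
(3, 0, R3, (1, 2))
(3, 0, R4, (0, 1))
(3, 0, R4, (0, 2))
(3, 1, R3, (1, 2))
(3, 2, R3, (1, 2))
(3, 3, R3, (1, 2))
(5, 0, R1, (1, 2))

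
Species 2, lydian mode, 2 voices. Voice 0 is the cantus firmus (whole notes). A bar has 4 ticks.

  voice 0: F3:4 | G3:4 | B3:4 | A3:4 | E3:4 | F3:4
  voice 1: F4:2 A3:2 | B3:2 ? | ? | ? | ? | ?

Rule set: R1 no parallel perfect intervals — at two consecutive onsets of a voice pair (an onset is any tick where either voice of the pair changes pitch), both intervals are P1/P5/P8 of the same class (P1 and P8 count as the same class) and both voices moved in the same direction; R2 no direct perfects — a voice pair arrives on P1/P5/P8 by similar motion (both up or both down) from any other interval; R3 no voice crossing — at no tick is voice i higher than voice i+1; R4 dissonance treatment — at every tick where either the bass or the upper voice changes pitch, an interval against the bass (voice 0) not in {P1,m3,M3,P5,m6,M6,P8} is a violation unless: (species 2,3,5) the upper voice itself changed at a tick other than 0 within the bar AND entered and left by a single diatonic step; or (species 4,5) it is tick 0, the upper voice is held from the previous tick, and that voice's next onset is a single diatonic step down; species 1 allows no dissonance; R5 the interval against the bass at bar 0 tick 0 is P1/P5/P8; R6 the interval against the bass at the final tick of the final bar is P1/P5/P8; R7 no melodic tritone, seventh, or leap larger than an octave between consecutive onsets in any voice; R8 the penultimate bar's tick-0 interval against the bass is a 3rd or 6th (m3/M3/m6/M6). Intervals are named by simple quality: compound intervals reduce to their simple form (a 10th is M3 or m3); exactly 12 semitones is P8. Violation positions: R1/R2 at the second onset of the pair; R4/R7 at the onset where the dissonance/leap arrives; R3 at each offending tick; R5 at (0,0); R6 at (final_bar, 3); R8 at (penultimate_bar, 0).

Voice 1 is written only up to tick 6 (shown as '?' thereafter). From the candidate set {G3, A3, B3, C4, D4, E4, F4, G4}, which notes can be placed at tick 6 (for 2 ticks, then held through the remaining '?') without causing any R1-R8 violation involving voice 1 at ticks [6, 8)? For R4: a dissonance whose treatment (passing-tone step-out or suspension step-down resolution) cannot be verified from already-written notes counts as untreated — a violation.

{B3, D4, E4, G3, G4}

G3: legal
A3: violates R4
B3: legal
C4: violates R4
D4: legal
E4: legal
F4: violates R4,R7
G4: legal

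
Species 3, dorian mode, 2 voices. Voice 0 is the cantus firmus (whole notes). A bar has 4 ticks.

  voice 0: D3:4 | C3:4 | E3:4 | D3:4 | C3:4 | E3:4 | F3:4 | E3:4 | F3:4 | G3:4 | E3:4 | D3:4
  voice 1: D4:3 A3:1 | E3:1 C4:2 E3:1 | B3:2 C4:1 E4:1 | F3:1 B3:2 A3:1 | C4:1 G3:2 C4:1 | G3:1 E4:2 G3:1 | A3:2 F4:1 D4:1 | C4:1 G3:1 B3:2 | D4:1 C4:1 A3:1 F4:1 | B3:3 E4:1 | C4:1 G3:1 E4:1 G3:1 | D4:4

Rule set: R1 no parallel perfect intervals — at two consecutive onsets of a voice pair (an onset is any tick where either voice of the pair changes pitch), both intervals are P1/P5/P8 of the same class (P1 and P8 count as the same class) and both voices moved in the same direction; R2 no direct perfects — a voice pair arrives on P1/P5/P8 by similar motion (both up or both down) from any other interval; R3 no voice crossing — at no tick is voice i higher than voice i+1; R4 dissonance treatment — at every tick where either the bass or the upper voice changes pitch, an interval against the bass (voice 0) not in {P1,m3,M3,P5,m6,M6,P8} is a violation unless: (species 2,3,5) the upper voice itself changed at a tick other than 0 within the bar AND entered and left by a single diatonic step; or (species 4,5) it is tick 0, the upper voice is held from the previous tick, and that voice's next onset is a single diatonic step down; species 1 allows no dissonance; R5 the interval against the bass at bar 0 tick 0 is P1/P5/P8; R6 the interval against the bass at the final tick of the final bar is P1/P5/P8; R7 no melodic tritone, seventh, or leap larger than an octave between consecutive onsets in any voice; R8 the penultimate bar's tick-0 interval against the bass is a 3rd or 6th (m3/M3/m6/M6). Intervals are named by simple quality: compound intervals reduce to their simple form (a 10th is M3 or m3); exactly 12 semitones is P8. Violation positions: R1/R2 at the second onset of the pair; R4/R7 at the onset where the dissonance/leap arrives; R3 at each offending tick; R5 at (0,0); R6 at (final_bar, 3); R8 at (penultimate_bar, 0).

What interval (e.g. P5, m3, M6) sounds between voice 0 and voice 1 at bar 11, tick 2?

voice 0=D3 voice 1=D4 -> P8

P8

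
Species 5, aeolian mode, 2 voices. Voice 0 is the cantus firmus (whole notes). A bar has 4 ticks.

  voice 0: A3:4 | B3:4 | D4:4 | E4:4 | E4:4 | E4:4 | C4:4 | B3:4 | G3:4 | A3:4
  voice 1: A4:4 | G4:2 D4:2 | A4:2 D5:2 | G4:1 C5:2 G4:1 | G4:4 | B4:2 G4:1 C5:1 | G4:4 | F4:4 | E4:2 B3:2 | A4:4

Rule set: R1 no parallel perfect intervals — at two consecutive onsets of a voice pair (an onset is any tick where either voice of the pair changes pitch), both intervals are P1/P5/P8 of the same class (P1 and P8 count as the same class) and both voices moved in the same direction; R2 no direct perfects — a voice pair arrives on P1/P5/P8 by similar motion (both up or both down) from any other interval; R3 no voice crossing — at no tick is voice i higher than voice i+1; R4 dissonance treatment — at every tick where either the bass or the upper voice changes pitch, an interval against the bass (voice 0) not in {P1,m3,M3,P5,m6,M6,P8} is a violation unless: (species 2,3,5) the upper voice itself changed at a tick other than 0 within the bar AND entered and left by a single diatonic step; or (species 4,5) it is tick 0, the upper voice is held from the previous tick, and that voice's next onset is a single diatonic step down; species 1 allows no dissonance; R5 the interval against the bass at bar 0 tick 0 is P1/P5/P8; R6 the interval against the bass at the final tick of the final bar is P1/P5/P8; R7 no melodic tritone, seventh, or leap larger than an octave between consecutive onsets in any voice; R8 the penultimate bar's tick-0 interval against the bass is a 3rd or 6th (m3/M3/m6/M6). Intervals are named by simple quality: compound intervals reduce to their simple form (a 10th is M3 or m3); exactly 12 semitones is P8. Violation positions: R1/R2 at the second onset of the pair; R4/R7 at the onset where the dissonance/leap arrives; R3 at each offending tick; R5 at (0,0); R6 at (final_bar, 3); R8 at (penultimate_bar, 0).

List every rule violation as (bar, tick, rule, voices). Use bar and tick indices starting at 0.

bar 0: v0=A3 v1=A4 downbeat P8
bar 1: v0=B3 v1=G4 downbeat m6
bar 2: v0=D4 v1=A4 downbeat P5
bar 3: v0=E4 v1=G4 downbeat m3
bar 4: v0=E4 v1=G4 downbeat m3
bar 5: v0=E4 v1=B4 downbeat P5
bar 6: v0=C4 v1=G4 downbeat P5
bar 7: v0=B3 v1=F4 downbeat TT
bar 8: v0=G3 v1=E4 downbeat M6
bar 9: v0=A3 v1=A4 downbeat P8
  -> R2 @ bar 2 tick 0 v(0, 1): B3/D4 m3 -> D4/A4 P5 similar
  -> R2 @ bar 6 tick 0 v(0, 1): E4/C5 m6 -> C4/G4 P5 similar
  -> R4 @ bar 7 tick 0 v(0, 1): B3/F4 TT untreated
  -> R2 @ bar 9 tick 0 v(0, 1): G3/B3 M3 -> A3/A4 P8 similar
  -> R7 @ bar 9 tick 0 v(1,): B3->A4 leap 10st

(2, 0, R2, (0, 1))
(6, 0, R2, (0, 1))
(7, 0, R4, (0, 1))
(9, 0, R2, (0, 1))
(9, 0, R7, (1,))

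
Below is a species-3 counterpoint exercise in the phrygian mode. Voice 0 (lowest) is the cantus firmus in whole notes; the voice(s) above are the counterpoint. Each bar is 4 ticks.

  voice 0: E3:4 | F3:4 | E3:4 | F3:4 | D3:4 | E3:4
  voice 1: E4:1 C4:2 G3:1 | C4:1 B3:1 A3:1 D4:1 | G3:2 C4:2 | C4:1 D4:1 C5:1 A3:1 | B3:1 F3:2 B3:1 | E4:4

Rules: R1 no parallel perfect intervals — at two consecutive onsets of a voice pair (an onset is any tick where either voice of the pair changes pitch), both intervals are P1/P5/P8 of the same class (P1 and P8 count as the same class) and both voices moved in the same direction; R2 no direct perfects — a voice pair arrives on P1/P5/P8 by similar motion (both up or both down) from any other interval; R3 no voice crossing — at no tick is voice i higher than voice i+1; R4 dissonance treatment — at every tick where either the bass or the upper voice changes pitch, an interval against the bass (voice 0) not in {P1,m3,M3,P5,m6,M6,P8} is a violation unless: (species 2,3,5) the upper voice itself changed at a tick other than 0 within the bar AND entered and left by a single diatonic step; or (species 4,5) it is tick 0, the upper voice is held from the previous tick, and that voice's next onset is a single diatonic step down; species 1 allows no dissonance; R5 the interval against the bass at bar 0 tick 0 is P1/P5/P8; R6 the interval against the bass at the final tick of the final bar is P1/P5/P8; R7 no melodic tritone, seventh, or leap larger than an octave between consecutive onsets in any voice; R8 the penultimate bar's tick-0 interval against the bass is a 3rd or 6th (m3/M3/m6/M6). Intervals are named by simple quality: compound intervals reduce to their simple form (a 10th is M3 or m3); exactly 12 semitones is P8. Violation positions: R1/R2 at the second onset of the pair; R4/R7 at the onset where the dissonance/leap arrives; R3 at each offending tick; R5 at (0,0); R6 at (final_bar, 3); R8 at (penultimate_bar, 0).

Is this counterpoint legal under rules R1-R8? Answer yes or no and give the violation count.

No (6 violations)

bar 0: v0=E3 v1=E4 (P8)
bar 1: v0=F3 v1=C4 (P5)
bar 2: v0=E3 v1=G3 (m3)
bar 3: v0=F3 v1=C4 (P5)
bar 4: v0=D3 v1=B3 (M6)
bar 5: v0=E3 v1=E4 (P8)
  R2 @ bar1.0: E3/G3 m3 -> F3/C4 P5 similar
  R7 @ bar3.2: D4->C5 leap 10st
  R7 @ bar3.3: C5->A3 leap 15st
  R7 @ bar4.1: B3->F3 leap 6st
  R7 @ bar4.3: F3->B3 leap 6st
  R2 @ bar5.0: D3/B3 M6 -> E3/E4 P8 similar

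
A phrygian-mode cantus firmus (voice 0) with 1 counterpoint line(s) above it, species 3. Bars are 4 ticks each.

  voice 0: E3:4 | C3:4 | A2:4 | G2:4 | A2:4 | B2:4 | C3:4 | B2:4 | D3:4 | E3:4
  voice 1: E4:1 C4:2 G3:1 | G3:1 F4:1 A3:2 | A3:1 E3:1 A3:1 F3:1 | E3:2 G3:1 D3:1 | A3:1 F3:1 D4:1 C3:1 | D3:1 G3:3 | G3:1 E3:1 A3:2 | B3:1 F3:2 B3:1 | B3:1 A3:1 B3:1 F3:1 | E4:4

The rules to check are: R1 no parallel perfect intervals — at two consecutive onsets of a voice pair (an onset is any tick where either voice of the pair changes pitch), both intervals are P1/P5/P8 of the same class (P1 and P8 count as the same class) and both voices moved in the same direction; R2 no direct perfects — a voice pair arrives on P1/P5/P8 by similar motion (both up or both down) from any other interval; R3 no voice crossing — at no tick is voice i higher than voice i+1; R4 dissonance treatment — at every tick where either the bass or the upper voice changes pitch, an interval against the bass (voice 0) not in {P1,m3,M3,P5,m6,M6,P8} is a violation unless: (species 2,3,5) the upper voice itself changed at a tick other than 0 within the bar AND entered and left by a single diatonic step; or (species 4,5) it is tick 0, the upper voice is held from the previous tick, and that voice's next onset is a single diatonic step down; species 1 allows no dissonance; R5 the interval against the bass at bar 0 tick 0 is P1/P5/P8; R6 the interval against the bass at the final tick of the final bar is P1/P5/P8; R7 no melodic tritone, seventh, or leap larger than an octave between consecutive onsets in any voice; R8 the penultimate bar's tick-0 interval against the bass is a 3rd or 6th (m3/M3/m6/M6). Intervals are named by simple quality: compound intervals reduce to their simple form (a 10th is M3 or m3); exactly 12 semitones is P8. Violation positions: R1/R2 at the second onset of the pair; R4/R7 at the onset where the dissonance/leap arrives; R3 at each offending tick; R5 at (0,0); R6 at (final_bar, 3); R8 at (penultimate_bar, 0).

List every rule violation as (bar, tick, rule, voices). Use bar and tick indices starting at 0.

(1, 1, R4, (0, 1))
(1, 1, R7, (1,))
(4, 0, R2, (0, 1))
(4, 2, R4, (0, 1))
(4, 3, R7, (1,))
(7, 1, R4, (0, 1))
(7, 1, R7, (1,))
(7, 3, R7, (1,))
(8, 3, R7, (1,))
(9, 0, R2, (0, 1))
(9, 0, R7, (1,))

bar 0: v0=E3 v1=E4 downbeat P8
bar 1: v0=C3 v1=G3 downbeat P5
bar 2: v0=A2 v1=A3 downbeat P8
bar 3: v0=G2 v1=E3 downbeat M6
bar 4: v0=A2 v1=A3 downbeat P8
bar 5: v0=B2 v1=D3 downbeat m3
bar 6: v0=C3 v1=G3 downbeat P5
bar 7: v0=B2 v1=B3 downbeat P8
bar 8: v0=D3 v1=B3 downbeat M6
bar 9: v0=E3 v1=E4 downbeat P8
  -> R4 @ bar 1 tick 1 v(0, 1): C3/F4 P4 untreated
  -> R7 @ bar 1 tick 1 v(1,): G3->F4 leap 10st
  -> R2 @ bar 4 tick 0 v(0, 1): G2/D3 P5 -> A2/A3 P8 similar
  -> R4 @ bar 4 tick 2 v(0, 1): A2/D4 P4 untreated
  -> R7 @ bar 4 tick 3 v(1,): D4->C3 leap 14st
  -> R4 @ bar 7 tick 1 v(0, 1): B2/F3 TT untreated
  -> R7 @ bar 7 tick 1 v(1,): B3->F3 leap 6st
  -> R7 @ bar 7 tick 3 v(1,): F3->B3 leap 6st
  -> R7 @ bar 8 tick 3 v(1,): B3->F3 leap 6st
  -> R2 @ bar 9 tick 0 v(0, 1): D3/F3 m3 -> E3/E4 P8 similar
  -> R7 @ bar 9 tick 0 v(1,): F3->E4 leap 11st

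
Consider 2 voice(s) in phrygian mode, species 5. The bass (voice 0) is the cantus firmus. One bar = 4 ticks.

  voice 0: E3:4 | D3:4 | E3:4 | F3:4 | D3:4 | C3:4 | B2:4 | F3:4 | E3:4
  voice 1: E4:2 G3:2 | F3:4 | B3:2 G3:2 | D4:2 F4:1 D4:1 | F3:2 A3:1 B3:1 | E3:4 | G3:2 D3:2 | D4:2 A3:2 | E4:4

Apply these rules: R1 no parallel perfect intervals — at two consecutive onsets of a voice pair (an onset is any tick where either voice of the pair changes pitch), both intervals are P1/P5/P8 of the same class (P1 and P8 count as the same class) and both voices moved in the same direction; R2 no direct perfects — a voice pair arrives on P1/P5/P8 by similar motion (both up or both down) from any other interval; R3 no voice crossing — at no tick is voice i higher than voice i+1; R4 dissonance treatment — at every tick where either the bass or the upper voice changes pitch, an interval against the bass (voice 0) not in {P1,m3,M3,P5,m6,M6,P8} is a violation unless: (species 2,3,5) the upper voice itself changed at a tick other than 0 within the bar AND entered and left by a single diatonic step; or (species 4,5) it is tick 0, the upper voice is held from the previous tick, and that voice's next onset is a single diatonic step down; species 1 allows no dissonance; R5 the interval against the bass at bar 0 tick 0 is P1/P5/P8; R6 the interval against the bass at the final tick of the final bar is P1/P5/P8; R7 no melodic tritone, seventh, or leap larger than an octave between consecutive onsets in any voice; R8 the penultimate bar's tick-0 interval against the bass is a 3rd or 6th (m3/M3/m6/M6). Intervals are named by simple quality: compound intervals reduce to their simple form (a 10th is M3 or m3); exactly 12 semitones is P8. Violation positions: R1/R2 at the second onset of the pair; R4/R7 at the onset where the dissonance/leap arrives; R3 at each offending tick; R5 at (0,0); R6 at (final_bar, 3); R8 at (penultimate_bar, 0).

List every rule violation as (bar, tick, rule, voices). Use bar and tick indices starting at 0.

(2, 0, R2, (0, 1))
(2, 0, R7, (1,))
(7, 0, R7, (0,))

bar 0: v0=E3 v1=E4 downbeat P8
bar 1: v0=D3 v1=F3 downbeat m3
bar 2: v0=E3 v1=B3 downbeat P5
bar 3: v0=F3 v1=D4 downbeat M6
bar 4: v0=D3 v1=F3 downbeat m3
bar 5: v0=C3 v1=E3 downbeat M3
bar 6: v0=B2 v1=G3 downbeat m6
bar 7: v0=F3 v1=D4 downbeat M6
bar 8: v0=E3 v1=E4 downbeat P8
  -> R2 @ bar 2 tick 0 v(0, 1): D3/F3 m3 -> E3/B3 P5 similar
  -> R7 @ bar 2 tick 0 v(1,): F3->B3 leap 6st
  -> R7 @ bar 7 tick 0 v(0,): B2->F3 leap 6st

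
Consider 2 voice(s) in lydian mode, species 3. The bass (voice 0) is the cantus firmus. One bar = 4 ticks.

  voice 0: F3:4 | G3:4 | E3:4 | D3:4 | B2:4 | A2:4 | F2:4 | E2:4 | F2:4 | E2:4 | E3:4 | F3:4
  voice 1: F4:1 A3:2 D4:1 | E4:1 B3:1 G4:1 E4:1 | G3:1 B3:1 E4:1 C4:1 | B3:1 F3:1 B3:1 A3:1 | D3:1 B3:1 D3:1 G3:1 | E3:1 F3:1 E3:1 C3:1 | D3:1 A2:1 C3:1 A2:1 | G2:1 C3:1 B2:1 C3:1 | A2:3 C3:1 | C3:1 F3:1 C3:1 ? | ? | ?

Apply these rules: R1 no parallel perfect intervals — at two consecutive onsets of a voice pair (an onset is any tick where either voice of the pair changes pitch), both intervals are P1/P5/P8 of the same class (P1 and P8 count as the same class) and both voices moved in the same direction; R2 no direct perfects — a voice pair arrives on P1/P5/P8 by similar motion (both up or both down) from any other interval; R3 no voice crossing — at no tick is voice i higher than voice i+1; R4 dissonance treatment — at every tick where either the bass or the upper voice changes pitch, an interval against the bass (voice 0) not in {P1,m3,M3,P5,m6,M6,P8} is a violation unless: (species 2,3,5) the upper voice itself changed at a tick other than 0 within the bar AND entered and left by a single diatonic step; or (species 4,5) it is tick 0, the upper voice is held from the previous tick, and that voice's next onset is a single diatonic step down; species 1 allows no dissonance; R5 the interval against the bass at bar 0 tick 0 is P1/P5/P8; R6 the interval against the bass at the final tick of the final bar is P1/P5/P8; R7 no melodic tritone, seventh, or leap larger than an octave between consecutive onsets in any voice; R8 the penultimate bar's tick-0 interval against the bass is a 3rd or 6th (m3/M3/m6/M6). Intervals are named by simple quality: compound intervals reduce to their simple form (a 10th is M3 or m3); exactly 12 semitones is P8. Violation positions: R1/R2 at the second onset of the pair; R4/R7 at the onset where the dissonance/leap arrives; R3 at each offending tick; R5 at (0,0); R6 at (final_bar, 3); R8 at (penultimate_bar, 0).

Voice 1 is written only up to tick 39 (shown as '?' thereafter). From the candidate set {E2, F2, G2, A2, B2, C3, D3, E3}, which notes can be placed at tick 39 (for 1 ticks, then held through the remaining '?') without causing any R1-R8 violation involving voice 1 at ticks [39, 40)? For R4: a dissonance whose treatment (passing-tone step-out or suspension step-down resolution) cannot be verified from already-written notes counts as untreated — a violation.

E2: legal
F2: violates R4
G2: legal
A2: violates R4
B2: legal
C3: legal
D3: violates R4
E3: legal

{B2, C3, E2, E3, G2}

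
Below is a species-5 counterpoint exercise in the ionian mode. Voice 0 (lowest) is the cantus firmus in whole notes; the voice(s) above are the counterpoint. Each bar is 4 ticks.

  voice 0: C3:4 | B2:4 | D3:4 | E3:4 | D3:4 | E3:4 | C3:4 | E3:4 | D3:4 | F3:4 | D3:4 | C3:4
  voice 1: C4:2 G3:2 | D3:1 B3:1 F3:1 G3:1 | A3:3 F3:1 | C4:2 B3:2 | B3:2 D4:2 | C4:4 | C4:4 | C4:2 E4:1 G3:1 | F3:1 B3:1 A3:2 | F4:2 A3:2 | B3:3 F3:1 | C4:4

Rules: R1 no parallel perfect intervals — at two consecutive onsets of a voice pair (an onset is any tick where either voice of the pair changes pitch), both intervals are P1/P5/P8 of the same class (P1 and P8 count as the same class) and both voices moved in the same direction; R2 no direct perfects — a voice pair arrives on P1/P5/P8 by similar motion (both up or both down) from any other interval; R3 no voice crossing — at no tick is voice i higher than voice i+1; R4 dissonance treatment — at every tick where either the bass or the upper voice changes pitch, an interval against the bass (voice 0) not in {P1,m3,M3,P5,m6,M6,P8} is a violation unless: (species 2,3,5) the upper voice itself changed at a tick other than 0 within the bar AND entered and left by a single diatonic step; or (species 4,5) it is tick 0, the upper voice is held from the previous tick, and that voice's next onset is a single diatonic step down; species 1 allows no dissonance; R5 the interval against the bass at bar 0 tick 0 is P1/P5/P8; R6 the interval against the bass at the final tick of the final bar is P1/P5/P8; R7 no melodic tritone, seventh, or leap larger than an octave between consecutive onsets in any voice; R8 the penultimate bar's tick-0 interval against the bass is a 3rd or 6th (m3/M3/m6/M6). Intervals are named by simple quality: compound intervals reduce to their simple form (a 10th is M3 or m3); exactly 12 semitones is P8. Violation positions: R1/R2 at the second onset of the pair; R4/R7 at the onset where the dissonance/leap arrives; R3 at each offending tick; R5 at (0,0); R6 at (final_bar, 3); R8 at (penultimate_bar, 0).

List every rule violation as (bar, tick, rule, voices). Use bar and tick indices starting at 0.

(1, 2, R4, (0, 1))
(1, 2, R7, (1,))
(2, 0, R2, (0, 1))
(8, 1, R7, (1,))
(9, 0, R2, (0, 1))
(10, 3, R7, (1,))

bar 0: v0=C3 v1=C4 downbeat P8
bar 1: v0=B2 v1=D3 downbeat m3
bar 2: v0=D3 v1=A3 downbeat P5
bar 3: v0=E3 v1=C4 downbeat m6
bar 4: v0=D3 v1=B3 downbeat M6
bar 5: v0=E3 v1=C4 downbeat m6
bar 6: v0=C3 v1=C4 downbeat P8
bar 7: v0=E3 v1=C4 downbeat m6
bar 8: v0=D3 v1=F3 downbeat m3
bar 9: v0=F3 v1=F4 downbeat P8
bar 10: v0=D3 v1=B3 downbeat M6
bar 11: v0=C3 v1=C4 downbeat P8
  -> R4 @ bar 1 tick 2 v(0, 1): B2/F3 TT untreated
  -> R7 @ bar 1 tick 2 v(1,): B3->F3 leap 6st
  -> R2 @ bar 2 tick 0 v(0, 1): B2/G3 m6 -> D3/A3 P5 similar
  -> R7 @ bar 8 tick 1 v(1,): F3->B3 leap 6st
  -> R2 @ bar 9 tick 0 v(0, 1): D3/A3 P5 -> F3/F4 P8 similar
  -> R7 @ bar 10 tick 3 v(1,): B3->F3 leap 6st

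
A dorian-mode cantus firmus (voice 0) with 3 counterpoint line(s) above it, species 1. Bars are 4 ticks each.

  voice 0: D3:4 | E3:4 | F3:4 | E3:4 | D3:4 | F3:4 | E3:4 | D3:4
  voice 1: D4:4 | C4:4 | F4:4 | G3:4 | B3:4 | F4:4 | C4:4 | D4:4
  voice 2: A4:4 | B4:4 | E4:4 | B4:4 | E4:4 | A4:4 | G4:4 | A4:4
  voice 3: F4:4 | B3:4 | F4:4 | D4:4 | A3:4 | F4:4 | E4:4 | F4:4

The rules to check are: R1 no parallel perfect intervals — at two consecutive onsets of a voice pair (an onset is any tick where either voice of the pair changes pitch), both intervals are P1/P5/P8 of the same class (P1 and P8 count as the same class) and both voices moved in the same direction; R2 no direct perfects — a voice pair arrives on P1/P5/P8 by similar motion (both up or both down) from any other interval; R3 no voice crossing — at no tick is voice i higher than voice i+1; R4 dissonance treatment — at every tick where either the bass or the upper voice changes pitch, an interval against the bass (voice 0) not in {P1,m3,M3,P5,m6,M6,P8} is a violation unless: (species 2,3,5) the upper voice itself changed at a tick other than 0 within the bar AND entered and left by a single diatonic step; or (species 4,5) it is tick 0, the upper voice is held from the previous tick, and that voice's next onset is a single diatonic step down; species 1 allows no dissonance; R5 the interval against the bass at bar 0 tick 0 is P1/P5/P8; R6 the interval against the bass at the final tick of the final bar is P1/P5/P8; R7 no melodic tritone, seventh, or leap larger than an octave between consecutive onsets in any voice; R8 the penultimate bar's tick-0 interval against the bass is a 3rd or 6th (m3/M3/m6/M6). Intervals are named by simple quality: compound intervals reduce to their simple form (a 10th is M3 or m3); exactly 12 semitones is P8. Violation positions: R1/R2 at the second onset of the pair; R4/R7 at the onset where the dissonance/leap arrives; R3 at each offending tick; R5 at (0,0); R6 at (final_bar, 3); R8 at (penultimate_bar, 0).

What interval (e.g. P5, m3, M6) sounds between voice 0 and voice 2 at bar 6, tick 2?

m3

voice 0=E3 voice 2=G4 -> m3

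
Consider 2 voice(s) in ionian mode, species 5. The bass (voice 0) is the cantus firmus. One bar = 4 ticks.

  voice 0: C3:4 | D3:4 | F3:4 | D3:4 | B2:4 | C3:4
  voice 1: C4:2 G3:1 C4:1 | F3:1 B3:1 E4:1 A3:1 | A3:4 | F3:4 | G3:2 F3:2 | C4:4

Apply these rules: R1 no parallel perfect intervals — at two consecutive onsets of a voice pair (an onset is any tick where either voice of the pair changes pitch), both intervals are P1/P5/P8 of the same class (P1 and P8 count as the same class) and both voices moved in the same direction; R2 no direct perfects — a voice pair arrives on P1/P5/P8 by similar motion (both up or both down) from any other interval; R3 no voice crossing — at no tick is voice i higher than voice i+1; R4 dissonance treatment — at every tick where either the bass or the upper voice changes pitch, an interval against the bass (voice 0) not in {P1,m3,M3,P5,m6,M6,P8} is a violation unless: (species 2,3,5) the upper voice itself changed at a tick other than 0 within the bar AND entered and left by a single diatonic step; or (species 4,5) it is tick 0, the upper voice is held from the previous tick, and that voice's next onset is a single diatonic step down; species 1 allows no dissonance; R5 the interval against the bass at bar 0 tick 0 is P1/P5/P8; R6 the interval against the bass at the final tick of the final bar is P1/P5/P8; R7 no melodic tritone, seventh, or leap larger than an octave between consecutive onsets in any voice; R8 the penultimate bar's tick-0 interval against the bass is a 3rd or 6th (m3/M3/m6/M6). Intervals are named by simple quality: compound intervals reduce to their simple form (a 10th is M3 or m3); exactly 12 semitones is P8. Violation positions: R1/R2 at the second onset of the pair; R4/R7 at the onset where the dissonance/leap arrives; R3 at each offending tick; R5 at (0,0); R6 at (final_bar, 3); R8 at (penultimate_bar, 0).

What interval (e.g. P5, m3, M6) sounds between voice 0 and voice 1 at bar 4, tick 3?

voice 0=B2 voice 1=F3 -> TT

TT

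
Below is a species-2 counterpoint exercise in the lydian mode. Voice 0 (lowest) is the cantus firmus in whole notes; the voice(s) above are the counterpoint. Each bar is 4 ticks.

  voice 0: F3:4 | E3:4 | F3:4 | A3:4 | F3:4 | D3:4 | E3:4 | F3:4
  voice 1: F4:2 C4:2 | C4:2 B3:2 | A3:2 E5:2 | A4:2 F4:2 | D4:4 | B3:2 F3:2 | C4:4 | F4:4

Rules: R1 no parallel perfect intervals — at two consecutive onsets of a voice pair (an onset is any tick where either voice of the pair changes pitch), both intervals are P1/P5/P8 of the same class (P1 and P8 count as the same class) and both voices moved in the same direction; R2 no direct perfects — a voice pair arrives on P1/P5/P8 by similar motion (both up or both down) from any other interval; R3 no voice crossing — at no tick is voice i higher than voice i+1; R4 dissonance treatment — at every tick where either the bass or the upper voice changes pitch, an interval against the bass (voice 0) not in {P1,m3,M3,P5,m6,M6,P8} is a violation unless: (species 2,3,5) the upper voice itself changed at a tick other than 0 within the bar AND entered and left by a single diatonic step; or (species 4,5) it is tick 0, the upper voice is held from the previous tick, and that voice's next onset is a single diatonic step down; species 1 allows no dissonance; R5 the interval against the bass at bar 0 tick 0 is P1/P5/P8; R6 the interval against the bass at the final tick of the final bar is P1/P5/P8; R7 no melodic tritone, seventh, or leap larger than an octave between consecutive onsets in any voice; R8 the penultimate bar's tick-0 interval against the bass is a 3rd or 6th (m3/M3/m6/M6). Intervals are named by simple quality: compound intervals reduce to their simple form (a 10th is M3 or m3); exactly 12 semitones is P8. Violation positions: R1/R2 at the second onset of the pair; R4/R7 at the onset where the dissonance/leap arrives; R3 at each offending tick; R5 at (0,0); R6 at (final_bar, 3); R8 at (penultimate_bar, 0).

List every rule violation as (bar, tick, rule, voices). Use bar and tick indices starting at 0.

bar 0: v0=F3 v1=F4 downbeat P8
bar 1: v0=E3 v1=C4 downbeat m6
bar 2: v0=F3 v1=A3 downbeat M3
bar 3: v0=A3 v1=A4 downbeat P8
bar 4: v0=F3 v1=D4 downbeat M6
bar 5: v0=D3 v1=B3 downbeat M6
bar 6: v0=E3 v1=C4 downbeat m6
bar 7: v0=F3 v1=F4 downbeat P8
  -> R4 @ bar 2 tick 2 v(0, 1): F3/E5 M7 untreated
  -> R7 @ bar 2 tick 2 v(1,): A3->E5 leap 19st
  -> R7 @ bar 5 tick 2 v(1,): B3->F3 leap 6st
  -> R2 @ bar 7 tick 0 v(0, 1): E3/C4 m6 -> F3/F4 P8 similar

(2, 2, R4, (0, 1))
(2, 2, R7, (1,))
(5, 2, R7, (1,))
(7, 0, R2, (0, 1))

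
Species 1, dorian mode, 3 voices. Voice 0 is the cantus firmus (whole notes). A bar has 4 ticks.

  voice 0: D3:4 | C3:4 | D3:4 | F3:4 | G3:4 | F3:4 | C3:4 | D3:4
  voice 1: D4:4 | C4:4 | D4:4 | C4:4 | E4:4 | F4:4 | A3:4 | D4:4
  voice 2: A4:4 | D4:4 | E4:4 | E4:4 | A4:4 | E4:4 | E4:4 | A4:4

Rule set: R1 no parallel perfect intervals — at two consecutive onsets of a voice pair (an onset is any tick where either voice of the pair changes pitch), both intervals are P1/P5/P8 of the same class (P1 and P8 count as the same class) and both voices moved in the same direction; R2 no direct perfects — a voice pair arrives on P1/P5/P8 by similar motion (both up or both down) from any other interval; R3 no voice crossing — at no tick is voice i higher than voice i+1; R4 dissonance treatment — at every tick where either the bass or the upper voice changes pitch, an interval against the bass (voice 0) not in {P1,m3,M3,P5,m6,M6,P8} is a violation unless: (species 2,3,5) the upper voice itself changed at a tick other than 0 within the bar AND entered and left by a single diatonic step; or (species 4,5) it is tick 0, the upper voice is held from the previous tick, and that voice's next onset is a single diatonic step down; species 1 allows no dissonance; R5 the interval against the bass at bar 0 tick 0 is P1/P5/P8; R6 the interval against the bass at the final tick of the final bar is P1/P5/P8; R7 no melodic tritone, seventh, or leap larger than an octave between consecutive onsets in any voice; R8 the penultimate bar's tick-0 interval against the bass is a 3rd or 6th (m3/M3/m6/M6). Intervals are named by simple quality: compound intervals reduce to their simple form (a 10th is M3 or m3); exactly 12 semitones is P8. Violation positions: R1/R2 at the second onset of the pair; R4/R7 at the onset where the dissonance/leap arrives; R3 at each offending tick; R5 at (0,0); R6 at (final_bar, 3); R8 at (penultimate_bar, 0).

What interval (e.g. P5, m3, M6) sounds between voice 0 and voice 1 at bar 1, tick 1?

P8

voice 0=C3 voice 1=C4 -> P8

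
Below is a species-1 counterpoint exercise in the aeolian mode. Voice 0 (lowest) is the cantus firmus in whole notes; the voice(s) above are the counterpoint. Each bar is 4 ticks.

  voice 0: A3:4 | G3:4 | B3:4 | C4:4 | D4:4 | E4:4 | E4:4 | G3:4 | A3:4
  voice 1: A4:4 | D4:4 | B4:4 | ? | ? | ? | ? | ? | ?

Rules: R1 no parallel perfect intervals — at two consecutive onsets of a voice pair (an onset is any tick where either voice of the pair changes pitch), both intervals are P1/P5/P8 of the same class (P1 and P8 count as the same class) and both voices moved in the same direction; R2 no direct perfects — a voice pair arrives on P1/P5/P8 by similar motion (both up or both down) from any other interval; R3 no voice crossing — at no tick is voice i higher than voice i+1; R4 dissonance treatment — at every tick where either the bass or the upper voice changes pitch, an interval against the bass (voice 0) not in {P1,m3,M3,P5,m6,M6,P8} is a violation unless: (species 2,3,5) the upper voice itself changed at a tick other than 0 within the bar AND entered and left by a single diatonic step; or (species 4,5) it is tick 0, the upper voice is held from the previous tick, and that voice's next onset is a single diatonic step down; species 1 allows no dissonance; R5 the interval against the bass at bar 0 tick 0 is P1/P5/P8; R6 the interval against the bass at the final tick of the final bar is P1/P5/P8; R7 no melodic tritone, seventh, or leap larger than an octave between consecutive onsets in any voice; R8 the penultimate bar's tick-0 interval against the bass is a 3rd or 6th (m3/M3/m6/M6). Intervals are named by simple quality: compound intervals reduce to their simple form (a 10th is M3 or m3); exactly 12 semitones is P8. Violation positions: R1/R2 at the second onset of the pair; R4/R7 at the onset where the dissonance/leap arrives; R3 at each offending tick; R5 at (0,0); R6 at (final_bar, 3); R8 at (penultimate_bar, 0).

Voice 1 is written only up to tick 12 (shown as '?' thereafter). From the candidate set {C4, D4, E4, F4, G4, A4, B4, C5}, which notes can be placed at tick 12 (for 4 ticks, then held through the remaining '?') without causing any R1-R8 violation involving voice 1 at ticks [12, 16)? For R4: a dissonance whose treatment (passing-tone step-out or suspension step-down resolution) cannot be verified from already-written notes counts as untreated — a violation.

{A4, E4, G4}

C4: violates R7
D4: violates R4
E4: legal
F4: violates R4,R7
G4: legal
A4: legal
B4: violates R4
C5: violates R1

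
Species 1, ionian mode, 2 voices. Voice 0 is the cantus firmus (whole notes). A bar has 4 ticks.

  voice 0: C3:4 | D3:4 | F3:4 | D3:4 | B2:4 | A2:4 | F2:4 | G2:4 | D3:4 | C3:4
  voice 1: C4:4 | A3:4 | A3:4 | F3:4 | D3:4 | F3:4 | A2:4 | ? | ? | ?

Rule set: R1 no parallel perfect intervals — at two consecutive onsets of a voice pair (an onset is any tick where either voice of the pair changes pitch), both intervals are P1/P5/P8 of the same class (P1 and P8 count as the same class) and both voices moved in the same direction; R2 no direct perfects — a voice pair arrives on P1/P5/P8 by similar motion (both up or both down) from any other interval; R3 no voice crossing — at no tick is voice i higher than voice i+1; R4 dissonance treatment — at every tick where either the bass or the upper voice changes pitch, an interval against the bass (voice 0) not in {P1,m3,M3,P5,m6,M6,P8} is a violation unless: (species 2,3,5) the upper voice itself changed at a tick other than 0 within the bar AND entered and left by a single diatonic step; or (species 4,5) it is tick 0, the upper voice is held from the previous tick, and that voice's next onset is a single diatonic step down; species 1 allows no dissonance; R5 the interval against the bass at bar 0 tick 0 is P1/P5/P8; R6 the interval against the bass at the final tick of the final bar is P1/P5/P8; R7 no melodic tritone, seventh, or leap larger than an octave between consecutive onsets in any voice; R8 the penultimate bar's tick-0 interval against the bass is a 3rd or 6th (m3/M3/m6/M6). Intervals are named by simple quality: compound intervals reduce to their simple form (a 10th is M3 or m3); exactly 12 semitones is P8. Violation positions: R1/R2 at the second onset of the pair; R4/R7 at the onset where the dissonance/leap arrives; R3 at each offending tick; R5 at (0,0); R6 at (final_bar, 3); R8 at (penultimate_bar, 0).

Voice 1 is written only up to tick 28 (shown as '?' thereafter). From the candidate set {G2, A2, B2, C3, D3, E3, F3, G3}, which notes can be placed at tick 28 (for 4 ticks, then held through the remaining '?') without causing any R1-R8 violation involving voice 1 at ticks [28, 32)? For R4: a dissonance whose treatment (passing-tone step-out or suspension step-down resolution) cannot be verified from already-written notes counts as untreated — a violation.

G2: legal
A2: violates R4
B2: legal
C3: violates R4
D3: violates R2
E3: legal
F3: violates R4
G3: violates R2,R7

{B2, E3, G2}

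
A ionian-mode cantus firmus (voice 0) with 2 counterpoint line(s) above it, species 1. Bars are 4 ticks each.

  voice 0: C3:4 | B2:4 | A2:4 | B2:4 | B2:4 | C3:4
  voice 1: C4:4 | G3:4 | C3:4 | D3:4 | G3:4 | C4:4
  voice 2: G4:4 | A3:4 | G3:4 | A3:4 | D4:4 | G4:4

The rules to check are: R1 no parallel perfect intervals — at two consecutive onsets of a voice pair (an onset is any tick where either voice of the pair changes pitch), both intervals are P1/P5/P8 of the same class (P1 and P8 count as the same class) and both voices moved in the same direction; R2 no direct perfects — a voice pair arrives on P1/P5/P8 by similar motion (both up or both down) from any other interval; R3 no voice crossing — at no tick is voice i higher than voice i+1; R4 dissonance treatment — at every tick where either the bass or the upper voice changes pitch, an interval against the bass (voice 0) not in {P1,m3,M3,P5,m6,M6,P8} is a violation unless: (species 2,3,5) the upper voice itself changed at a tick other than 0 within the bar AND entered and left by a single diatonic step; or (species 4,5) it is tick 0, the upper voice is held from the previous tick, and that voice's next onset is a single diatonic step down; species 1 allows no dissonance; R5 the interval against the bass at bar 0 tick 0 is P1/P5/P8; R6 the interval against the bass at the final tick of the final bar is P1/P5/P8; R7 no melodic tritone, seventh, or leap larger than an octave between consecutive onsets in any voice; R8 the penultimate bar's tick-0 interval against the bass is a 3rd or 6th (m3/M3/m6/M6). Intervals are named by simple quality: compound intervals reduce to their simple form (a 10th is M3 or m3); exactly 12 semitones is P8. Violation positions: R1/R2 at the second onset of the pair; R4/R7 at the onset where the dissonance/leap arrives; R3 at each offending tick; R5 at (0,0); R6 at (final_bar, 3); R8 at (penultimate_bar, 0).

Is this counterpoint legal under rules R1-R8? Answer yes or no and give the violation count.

bar 0: v0=C3 v1=C4 v2=G4 (P5)
bar 1: v0=B2 v1=G3 v2=A3 (m7)
bar 2: v0=A2 v1=C3 v2=G3 (m7)
bar 3: v0=B2 v1=D3 v2=A3 (m7)
bar 4: v0=B2 v1=G3 v2=D4 (m3)
bar 5: v0=C3 v1=C4 v2=G4 (P5)
  R4 @ bar1.0: B2/A3 m7 untreated
  R7 @ bar1.0: G4->A3 leap 10st
  R2 @ bar2.0: G3/A3 M2 -> C3/G3 P5 similar
  R4 @ bar2.0: A2/G3 m7 untreated
  R1 @ bar3.0: C3/G3 P5 -> D3/A3 P5 similar
  R4 @ bar3.0: B2/A3 m7 untreated
  R1 @ bar4.0: D3/A3 P5 -> G3/D4 P5 similar
  R1 @ bar5.0: G3/D4 P5 -> C4/G4 P5 similar
  R2 @ bar5.0: B2/G3 m6 -> C3/C4 P8 similar
  R2 @ bar5.0: B2/D4 m3 -> C3/G4 P5 similar

No (10 violations)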